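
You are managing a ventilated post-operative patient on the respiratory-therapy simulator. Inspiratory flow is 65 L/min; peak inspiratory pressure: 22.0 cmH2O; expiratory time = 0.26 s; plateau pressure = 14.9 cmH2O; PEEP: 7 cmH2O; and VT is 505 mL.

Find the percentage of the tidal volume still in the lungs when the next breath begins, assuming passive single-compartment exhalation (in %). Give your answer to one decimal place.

53.8

Flow: 65 L/min ÷ 60 = 1.0833 L/s.
R = (PIP − Pplat)/V̇ = (22.0 − 14.9) / 1.0833 = 7.1/1.0833 = 6.554 cmH2O·s/L.
C = Vt/(Pplat − PEEP) = 505.0 / (14.9 − 7) = 505.0/7.9 = 63.924 mL/cmH2O.
τ = R × C = 6.554 × 0.06392 L/cmH2O = 0.4189 s.
Fraction remaining at end-expiration = e^(−Te/τ) = e^(−0.26/0.4189) = 0.5376 → 53.76%.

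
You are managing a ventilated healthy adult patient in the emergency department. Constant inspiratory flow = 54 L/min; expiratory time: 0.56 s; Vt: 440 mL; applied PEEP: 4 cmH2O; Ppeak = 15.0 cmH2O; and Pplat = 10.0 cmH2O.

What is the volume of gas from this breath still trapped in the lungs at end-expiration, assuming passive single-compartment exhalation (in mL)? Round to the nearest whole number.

Flow: 54 L/min ÷ 60 = 0.9 L/s.
R = (PIP − Pplat)/V̇ = (15.0 − 10.0) / 0.9 = 5.0/0.9 = 5.556 cmH2O·s/L.
C = Vt/(Pplat − PEEP) = 440.0 / (10.0 − 4) = 440.0/6.0 = 73.333 mL/cmH2O.
τ = R × C = 5.556 × 0.07333 L/cmH2O = 0.4074 s.
Fraction remaining = e^(−Te/τ) = e^(−0.56/0.4074) = 0.2529.
Trapped volume = 440.0 × 0.2529 = 111.28 mL.

111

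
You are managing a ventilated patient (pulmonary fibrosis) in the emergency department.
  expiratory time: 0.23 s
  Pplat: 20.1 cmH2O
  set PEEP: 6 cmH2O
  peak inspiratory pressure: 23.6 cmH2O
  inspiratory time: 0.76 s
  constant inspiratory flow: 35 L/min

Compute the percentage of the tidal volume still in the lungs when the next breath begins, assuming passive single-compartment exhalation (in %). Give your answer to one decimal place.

29.5

Flow: 35 L/min ÷ 60 = 0.5833 L/s.
Vt = flow × Ti = 0.5833 L/s × 0.76 s × 1000 mL/L = 443.31 mL.
R = (PIP − Pplat)/V̇ = (23.6 − 20.1) / 0.5833 = 3.5/0.5833 = 6.0 cmH2O·s/L.
C = Vt/(Pplat − PEEP) = 443.31 / (20.1 − 6) = 443.31/14.1 = 31.44 mL/cmH2O.
τ = R × C = 6.0 × 0.03144 L/cmH2O = 0.1886 s.
Fraction remaining at end-expiration = e^(−Te/τ) = e^(−0.23/0.1886) = 0.2954 → 29.54%.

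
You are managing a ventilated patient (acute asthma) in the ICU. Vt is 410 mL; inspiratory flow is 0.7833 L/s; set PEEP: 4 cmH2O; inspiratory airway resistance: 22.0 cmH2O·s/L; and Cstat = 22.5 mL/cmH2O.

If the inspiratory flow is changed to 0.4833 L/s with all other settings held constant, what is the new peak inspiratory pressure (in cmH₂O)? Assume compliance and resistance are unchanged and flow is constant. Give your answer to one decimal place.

32.9

PIP = Vt/C + R·V̇ + PEEP (constant-flow equation of motion).
Only the resistive term changes: ΔPIP = R × ΔV̇ = 22.0 × (0.4833 − 0.7833) = 22.0 × -0.3 = -6.6 cmH2O.
Original PIP = 410/22.5 + 22.0×0.7833 + 4 = 39.455 cmH2O; new PIP = 39.455 + (-6.6) = 32.855 cmH2O.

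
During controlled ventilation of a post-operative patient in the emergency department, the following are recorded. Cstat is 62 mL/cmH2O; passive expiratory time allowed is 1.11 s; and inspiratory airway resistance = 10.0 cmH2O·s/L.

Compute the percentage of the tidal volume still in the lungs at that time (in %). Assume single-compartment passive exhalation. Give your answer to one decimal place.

τ = R × C = 10.0 × 62 mL/cmH2O = 10.0 × 0.062 L/cmH2O = 0.62 s.
Passive exhalation: V(t)/V₀ = e^(−t/τ) = e^(−1.11/0.62) = 0.1669.
Fraction remaining = 0.1669 → 16.69%.

16.7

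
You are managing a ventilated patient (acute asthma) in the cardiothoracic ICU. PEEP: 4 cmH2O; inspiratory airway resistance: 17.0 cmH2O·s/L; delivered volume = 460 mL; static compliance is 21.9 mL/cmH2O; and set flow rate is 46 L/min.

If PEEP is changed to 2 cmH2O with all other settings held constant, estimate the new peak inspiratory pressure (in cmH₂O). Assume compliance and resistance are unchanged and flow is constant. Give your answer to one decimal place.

Flow: 46 L/min ÷ 60 = 0.7667 L/s.
PIP = Vt/C + R·V̇ + PEEP (constant-flow equation of motion).
Only the baseline term changes: ΔPIP = ΔPEEP = 2 − 4 = -2.0 cmH2O.
Original PIP = 460/21.9 + 17.0×0.7667 + 4 = 38.038 cmH2O; new PIP = 38.038 + (-2.0) = 36.038 cmH2O.

36.0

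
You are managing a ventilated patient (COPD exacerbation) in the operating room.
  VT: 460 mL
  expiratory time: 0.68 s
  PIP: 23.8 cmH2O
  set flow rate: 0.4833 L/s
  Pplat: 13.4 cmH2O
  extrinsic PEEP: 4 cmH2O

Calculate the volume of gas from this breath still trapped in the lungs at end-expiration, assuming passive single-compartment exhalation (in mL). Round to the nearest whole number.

241

R = (PIP − Pplat)/V̇ = (23.8 − 13.4) / 0.4833 = 10.4/0.4833 = 21.519 cmH2O·s/L.
C = Vt/(Pplat − PEEP) = 460.0 / (13.4 − 4) = 460.0/9.4 = 48.936 mL/cmH2O.
τ = R × C = 21.519 × 0.04894 L/cmH2O = 1.053 s.
Fraction remaining = e^(−Te/τ) = e^(−0.68/1.053) = 0.5243.
Trapped volume = 460.0 × 0.5243 = 241.18 mL.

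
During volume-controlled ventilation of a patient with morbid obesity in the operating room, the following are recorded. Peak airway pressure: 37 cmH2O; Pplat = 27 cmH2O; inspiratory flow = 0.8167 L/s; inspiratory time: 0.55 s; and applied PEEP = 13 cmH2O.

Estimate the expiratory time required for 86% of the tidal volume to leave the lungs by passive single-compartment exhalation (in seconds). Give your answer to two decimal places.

Vt = flow × Ti = 0.8167 L/s × 0.55 s × 1000 mL/L = 449.19 mL.
R = (PIP − Pplat)/V̇ = (37 − 27) / 0.8167 = 10.0/0.8167 = 12.244 cmH2O·s/L.
C = Vt/(Pplat − PEEP) = 449.19 / (27 − 13) = 449.19/14.0 = 32.085 mL/cmH2O.
τ = R × C = 12.244 × 0.03209 L/cmH2O = 0.3929 s.
t = −τ·ln(1 − 0.86) = −0.3929·ln(0.14) = 0.7725 s.

0.77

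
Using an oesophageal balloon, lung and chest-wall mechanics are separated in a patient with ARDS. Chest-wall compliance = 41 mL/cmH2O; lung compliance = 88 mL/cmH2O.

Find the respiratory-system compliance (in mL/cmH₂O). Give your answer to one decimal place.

Lung and chest wall are elastances in series: 1/Crs = 1/CL + 1/Ccw.
1/Crs = 1/88 + 1/41 = 0.03575.
Crs = 27.972 mL/cmH2O.

28.0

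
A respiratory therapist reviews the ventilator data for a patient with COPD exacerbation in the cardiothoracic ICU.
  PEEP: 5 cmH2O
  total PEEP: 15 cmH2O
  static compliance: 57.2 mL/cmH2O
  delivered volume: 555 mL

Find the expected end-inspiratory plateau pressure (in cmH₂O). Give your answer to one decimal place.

24.7

End-expiratory occlusion gives total PEEP = 15 cmH2O (intrinsic PEEP = 15 − 5 = 10). Use total PEEP for the elastic gradient.
Pplat = PEEPtotal + Vt / Cstat = 15 + 555 / 57.2 = 15 + 9.703 = 24.703 cmH2O.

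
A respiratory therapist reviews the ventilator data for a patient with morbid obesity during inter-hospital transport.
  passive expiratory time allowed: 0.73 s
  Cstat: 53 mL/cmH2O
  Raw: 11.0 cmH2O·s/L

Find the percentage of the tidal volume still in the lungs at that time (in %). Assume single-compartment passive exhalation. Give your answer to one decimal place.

28.6

τ = R × C = 11.0 × 53 mL/cmH2O = 11.0 × 0.053 L/cmH2O = 0.583 s.
Passive exhalation: V(t)/V₀ = e^(−t/τ) = e^(−0.73/0.583) = 0.2859.
Fraction remaining = 0.2859 → 28.59%.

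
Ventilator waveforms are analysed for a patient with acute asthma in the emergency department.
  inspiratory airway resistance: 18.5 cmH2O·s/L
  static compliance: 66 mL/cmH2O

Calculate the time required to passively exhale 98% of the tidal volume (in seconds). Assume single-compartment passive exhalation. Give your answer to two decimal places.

4.78

τ = R × C = 18.5 × 66 mL/cmH2O = 18.5 × 0.066 L/cmH2O = 1.221 s.
Exhaled fraction f = 1 − e^(−t/τ) → t = −τ·ln(1 − f) = −1.221·ln(0.02) = 4.777 s.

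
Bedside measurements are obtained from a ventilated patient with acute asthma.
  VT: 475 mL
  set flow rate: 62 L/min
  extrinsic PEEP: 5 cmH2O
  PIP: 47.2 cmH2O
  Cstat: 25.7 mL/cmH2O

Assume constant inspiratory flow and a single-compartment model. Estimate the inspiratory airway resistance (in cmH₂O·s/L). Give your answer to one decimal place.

Flow: 62 L/min ÷ 60 = 1.0333 L/s.
Equation of motion (constant flow): PIP = Vt/C + R·V̇ + PEEP.
R·V̇ = PIP − Vt/C − PEEP = 47.2 − 475/25.7 − 5 = 47.2 − 18.482 − 5 = 23.718 cmH2O.
R = 23.718 / 1.0333 = 22.954 cmH2O·s/L.

23.0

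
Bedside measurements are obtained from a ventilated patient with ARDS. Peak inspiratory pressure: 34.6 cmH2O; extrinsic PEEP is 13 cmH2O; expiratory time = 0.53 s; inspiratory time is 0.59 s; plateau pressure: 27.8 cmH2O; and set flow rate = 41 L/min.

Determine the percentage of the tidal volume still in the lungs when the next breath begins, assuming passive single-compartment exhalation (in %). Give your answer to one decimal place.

Flow: 41 L/min ÷ 60 = 0.6833 L/s.
Vt = flow × Ti = 0.6833 L/s × 0.59 s × 1000 mL/L = 403.15 mL.
R = (PIP − Pplat)/V̇ = (34.6 − 27.8) / 0.6833 = 6.8/0.6833 = 9.952 cmH2O·s/L.
C = Vt/(Pplat − PEEP) = 403.15 / (27.8 − 13) = 403.15/14.8 = 27.24 mL/cmH2O.
τ = R × C = 9.952 × 0.02724 L/cmH2O = 0.2711 s.
Fraction remaining at end-expiration = e^(−Te/τ) = e^(−0.53/0.2711) = 0.1416 → 14.16%.

14.2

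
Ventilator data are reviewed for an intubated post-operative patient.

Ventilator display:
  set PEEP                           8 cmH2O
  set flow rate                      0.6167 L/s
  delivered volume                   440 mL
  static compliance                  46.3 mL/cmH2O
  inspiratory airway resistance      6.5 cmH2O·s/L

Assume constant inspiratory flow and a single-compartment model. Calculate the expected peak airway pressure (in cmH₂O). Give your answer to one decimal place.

21.5

Equation of motion (constant flow): PIP = Vt/C + R·V̇ + PEEP.
PIP = 440/46.3 + 6.5×0.6167 + 8 = 9.503 + 4.009 + 8 = 21.512 cmH2O.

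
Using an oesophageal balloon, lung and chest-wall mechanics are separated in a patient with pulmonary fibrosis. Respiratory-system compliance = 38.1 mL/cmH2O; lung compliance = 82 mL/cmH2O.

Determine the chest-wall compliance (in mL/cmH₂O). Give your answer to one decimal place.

1/Ccw = 1/Crs − 1/CL.
1/Ccw = 1/38.1 − 1/82 = 0.01405.
Ccw = 71.174 mL/cmH2O.

71.2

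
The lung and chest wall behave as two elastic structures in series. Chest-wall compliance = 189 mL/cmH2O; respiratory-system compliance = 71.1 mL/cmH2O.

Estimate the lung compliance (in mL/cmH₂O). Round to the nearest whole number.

1/CL = 1/Crs − 1/Ccw.
1/CL = 1/71.1 − 1/189 = 0.008774.
CL = 113.97 mL/cmH2O.

114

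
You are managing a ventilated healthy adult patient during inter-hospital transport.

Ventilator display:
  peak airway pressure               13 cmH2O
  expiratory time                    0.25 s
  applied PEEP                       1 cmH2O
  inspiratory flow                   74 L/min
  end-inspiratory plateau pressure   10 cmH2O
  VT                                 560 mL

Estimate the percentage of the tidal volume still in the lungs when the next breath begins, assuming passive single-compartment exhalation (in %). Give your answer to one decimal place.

Flow: 74 L/min ÷ 60 = 1.2333 L/s.
R = (PIP − Pplat)/V̇ = (13 − 10) / 1.2333 = 3.0/1.2333 = 2.432 cmH2O·s/L.
C = Vt/(Pplat − PEEP) = 560.0 / (10 − 1) = 560.0/9.0 = 62.222 mL/cmH2O.
τ = R × C = 2.432 × 0.06222 L/cmH2O = 0.1513 s.
Fraction remaining at end-expiration = e^(−Te/τ) = e^(−0.25/0.1513) = 0.1916 → 19.16%.

19.2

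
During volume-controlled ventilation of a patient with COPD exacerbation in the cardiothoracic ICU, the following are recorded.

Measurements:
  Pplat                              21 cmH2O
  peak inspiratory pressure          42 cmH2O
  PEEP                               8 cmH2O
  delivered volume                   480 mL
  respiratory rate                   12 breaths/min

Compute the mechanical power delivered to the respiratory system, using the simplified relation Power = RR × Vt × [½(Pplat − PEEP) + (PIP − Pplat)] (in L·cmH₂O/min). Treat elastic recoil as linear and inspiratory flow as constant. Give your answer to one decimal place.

Per-breath work = Vt × [½(Pplat−PEEP) + (PIP−Pplat)] = 0.480 × [0.5×13.0 + 21.0] = 0.480 × 27.5 = 13.2 L·cmH2O.
Power = 12 × 13.2 = 158.4 L·cmH2O/min.

158.4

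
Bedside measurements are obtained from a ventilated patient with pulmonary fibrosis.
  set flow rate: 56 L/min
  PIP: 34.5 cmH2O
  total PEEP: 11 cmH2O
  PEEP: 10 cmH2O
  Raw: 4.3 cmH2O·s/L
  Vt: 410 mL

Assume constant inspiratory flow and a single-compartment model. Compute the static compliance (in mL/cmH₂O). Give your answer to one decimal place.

Flow: 56 L/min ÷ 60 = 0.9333 L/s.
Total PEEP = 11 cmH2O (set 10 + intrinsic 1); this is the baseline alveolar pressure.
Equation of motion (constant flow): PIP = Vt/C + R·V̇ + PEEP.
Vt/C = PIP − R·V̇ − PEEP = 34.5 − 4.3×0.9333 − 11 = 34.5 − 4.013 − 11 = 19.487 cmH2O.
C = Vt / 19.487 = 410 / 19.487 = 21.04 mL/cmH2O.

21.0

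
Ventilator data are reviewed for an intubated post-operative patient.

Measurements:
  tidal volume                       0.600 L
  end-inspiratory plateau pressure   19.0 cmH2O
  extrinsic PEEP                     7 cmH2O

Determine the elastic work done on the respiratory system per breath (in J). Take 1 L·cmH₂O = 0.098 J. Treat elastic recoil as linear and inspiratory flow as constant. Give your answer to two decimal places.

0.35

Elastic work ≈ ½ × (Pplat − PEEP) × Vt = 0.5 × (19.0 − 7) × 0.600 L = 0.5 × 12.0 × 0.600 = 3.6 L·cmH2O.
× 0.098 J/(L·cmH2O) → 0.3528 J.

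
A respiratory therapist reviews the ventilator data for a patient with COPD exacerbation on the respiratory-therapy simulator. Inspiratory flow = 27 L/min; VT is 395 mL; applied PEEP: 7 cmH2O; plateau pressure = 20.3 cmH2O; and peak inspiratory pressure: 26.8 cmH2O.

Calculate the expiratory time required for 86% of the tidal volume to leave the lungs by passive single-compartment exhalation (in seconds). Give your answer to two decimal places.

0.84

Flow: 27 L/min ÷ 60 = 0.45 L/s.
R = (PIP − Pplat)/V̇ = (26.8 − 20.3) / 0.45 = 6.5/0.45 = 14.444 cmH2O·s/L.
C = Vt/(Pplat − PEEP) = 395.0 / (20.3 − 7) = 395.0/13.3 = 29.699 mL/cmH2O.
τ = R × C = 14.444 × 0.0297 L/cmH2O = 0.429 s.
t = −τ·ln(1 − 0.86) = −0.429·ln(0.14) = 0.8435 s.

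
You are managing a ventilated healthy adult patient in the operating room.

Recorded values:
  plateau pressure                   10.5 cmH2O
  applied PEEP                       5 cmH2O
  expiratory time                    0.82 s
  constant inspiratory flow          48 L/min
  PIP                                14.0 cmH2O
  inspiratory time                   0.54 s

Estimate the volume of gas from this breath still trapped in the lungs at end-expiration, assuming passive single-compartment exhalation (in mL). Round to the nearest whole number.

Flow: 48 L/min ÷ 60 = 0.8 L/s.
Vt = flow × Ti = 0.8 L/s × 0.54 s × 1000 mL/L = 432.0 mL.
R = (PIP − Pplat)/V̇ = (14.0 − 10.5) / 0.8 = 3.5/0.8 = 4.375 cmH2O·s/L.
C = Vt/(Pplat − PEEP) = 432.0 / (10.5 − 5) = 432.0/5.5 = 78.545 mL/cmH2O.
τ = R × C = 4.375 × 0.07855 L/cmH2O = 0.3437 s.
Fraction remaining = e^(−Te/τ) = e^(−0.82/0.3437) = 0.09202.
Trapped volume = 432.0 × 0.09202 = 39.753 mL.

40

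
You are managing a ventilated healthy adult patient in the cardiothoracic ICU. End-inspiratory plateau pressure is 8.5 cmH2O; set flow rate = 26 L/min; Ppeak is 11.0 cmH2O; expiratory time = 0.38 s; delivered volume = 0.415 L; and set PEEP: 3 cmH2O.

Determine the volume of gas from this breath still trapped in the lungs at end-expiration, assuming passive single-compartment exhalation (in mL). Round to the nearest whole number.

Flow: 26 L/min ÷ 60 = 0.4333 L/s.
R = (PIP − Pplat)/V̇ = (11.0 − 8.5) / 0.4333 = 2.5/0.4333 = 5.77 cmH2O·s/L.
C = Vt/(Pplat − PEEP) = 415.0 / (8.5 − 3) = 415.0/5.5 = 75.455 mL/cmH2O.
τ = R × C = 5.77 × 0.07546 L/cmH2O = 0.4354 s.
Fraction remaining = e^(−Te/τ) = e^(−0.38/0.4354) = 0.4178.
Trapped volume = 415.0 × 0.4178 = 173.39 mL.

173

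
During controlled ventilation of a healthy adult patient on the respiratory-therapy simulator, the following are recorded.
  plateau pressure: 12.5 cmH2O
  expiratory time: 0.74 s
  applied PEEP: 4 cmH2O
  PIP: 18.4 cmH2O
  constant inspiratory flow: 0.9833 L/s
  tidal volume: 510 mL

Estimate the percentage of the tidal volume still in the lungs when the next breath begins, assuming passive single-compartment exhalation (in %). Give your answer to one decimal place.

12.8

R = (PIP − Pplat)/V̇ = (18.4 − 12.5) / 0.9833 = 5.9/0.9833 = 6.0 cmH2O·s/L.
C = Vt/(Pplat − PEEP) = 510.0 / (12.5 − 4) = 510.0/8.5 = 60.0 mL/cmH2O.
τ = R × C = 6.0 × 0.06 L/cmH2O = 0.36 s.
Fraction remaining at end-expiration = e^(−Te/τ) = e^(−0.74/0.36) = 0.128 → 12.8%.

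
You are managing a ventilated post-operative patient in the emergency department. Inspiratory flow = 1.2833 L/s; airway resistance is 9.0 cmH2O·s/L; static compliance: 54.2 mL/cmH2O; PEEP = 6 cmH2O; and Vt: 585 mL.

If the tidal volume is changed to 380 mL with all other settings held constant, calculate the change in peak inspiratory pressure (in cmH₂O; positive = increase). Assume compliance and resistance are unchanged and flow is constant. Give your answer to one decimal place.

PIP = Vt/C + R·V̇ + PEEP (constant-flow equation of motion).
Only the elastic term changes: ΔPIP = ΔVt / C = (380 − 585) / 54.2 = -3.782 cmH2O.

-3.8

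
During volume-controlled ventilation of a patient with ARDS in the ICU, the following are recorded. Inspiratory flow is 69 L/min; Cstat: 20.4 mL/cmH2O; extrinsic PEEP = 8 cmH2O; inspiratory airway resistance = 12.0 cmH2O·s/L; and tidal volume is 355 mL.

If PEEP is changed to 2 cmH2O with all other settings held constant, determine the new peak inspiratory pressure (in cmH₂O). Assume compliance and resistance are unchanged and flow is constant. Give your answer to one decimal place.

Flow: 69 L/min ÷ 60 = 1.15 L/s.
PIP = Vt/C + R·V̇ + PEEP (constant-flow equation of motion).
Only the baseline term changes: ΔPIP = ΔPEEP = 2 − 8 = -6.0 cmH2O.
Original PIP = 355/20.4 + 12.0×1.15 + 8 = 39.202 cmH2O; new PIP = 39.202 + (-6.0) = 33.202 cmH2O.

33.2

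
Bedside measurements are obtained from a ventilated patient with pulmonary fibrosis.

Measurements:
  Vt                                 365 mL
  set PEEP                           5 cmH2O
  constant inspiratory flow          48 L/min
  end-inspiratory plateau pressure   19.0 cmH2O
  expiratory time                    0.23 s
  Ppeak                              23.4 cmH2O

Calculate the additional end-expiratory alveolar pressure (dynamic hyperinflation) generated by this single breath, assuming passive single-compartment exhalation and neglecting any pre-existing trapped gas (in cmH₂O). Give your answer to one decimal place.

Flow: 48 L/min ÷ 60 = 0.8 L/s.
R = (PIP − Pplat)/V̇ = (23.4 − 19.0) / 0.8 = 4.4/0.8 = 5.5 cmH2O·s/L.
C = Vt/(Pplat − PEEP) = 365.0 / (19.0 − 5) = 365.0/14.0 = 26.071 mL/cmH2O.
τ = R × C = 5.5 × 0.02607 L/cmH2O = 0.1434 s.
Fraction remaining = e^(−Te/τ) = e^(−0.23/0.1434) = 0.2011; trapped volume = 365.0 × 0.2011 = 73.402 mL.
Additional alveolar pressure from trapping ≈ V_trapped / C = 73.402 / 26.071 = 2.815 cmH2O.

2.8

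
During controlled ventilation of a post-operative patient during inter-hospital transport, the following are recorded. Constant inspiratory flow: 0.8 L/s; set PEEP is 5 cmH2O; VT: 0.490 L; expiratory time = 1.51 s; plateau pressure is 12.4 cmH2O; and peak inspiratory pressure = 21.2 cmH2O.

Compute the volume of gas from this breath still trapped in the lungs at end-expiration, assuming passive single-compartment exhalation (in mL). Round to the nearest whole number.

R = (PIP − Pplat)/V̇ = (21.2 − 12.4) / 0.8 = 8.8/0.8 = 11.0 cmH2O·s/L.
C = Vt/(Pplat − PEEP) = 490.0 / (12.4 − 5) = 490.0/7.4 = 66.216 mL/cmH2O.
τ = R × C = 11.0 × 0.06622 L/cmH2O = 0.7284 s.
Fraction remaining = e^(−Te/τ) = e^(−1.51/0.7284) = 0.1258.
Trapped volume = 490.0 × 0.1258 = 61.642 mL.

62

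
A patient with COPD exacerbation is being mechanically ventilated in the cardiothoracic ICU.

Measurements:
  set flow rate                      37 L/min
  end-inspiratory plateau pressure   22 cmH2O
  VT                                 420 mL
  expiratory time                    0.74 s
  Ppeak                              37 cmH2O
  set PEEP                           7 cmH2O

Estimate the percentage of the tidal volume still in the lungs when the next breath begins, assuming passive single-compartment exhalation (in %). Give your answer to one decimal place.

33.7

Flow: 37 L/min ÷ 60 = 0.6167 L/s.
R = (PIP − Pplat)/V̇ = (37 − 22) / 0.6167 = 15.0/0.6167 = 24.323 cmH2O·s/L.
C = Vt/(Pplat − PEEP) = 420.0 / (22 − 7) = 420.0/15.0 = 28.0 mL/cmH2O.
τ = R × C = 24.323 × 0.028 L/cmH2O = 0.681 s.
Fraction remaining at end-expiration = e^(−Te/τ) = e^(−0.74/0.681) = 0.3373 → 33.73%.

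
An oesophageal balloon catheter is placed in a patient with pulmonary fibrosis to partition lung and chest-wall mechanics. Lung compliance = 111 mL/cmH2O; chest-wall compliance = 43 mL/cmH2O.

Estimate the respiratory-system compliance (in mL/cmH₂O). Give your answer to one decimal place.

31.0

Lung and chest wall are elastances in series: 1/Crs = 1/CL + 1/Ccw.
1/Crs = 1/111 + 1/43 = 0.03226.
Crs = 30.998 mL/cmH2O.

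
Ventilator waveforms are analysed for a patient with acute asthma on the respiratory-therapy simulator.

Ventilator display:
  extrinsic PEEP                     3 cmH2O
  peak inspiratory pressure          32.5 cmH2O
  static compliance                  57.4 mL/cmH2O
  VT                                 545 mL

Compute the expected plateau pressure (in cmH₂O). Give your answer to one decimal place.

Pplat = PEEP + Vt / Cstat = 3 + 545 / 57.4 = 3 + 9.495 = 12.495 cmH2O.

12.5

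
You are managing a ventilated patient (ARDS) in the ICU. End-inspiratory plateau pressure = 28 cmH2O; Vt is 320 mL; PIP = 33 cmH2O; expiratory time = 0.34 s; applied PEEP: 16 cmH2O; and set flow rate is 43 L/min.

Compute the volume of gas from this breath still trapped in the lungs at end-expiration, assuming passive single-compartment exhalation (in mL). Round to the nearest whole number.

51

Flow: 43 L/min ÷ 60 = 0.7167 L/s.
R = (PIP − Pplat)/V̇ = (33 − 28) / 0.7167 = 5.0/0.7167 = 6.976 cmH2O·s/L.
C = Vt/(Pplat − PEEP) = 320.0 / (28 − 16) = 320.0/12.0 = 26.667 mL/cmH2O.
τ = R × C = 6.976 × 0.02667 L/cmH2O = 0.186 s.
Fraction remaining = e^(−Te/τ) = e^(−0.34/0.186) = 0.1607.
Trapped volume = 320.0 × 0.1607 = 51.424 mL.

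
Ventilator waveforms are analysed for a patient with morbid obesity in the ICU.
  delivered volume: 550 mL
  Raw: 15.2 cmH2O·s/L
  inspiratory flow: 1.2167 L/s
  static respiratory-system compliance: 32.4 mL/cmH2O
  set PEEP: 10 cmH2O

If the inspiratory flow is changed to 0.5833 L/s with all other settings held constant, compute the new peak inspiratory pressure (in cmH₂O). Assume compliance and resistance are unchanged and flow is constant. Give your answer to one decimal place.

PIP = Vt/C + R·V̇ + PEEP (constant-flow equation of motion).
Only the resistive term changes: ΔPIP = R × ΔV̇ = 15.2 × (0.5833 − 1.2167) = 15.2 × -0.6334 = -9.628 cmH2O.
Original PIP = 550/32.4 + 15.2×1.2167 + 10 = 45.469 cmH2O; new PIP = 45.469 + (-9.628) = 35.841 cmH2O.

35.8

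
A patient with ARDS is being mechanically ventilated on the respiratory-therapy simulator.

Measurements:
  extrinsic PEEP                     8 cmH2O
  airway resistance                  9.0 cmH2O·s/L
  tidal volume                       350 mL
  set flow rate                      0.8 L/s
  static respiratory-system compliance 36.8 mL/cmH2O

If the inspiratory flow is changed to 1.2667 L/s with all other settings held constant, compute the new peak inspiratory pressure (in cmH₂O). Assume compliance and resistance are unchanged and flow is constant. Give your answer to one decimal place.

28.9

PIP = Vt/C + R·V̇ + PEEP (constant-flow equation of motion).
Only the resistive term changes: ΔPIP = R × ΔV̇ = 9.0 × (1.2667 − 0.8) = 9.0 × 0.4667 = 4.2 cmH2O.
Original PIP = 350/36.8 + 9.0×0.8 + 8 = 24.711 cmH2O; new PIP = 24.711 + (4.2) = 28.911 cmH2O.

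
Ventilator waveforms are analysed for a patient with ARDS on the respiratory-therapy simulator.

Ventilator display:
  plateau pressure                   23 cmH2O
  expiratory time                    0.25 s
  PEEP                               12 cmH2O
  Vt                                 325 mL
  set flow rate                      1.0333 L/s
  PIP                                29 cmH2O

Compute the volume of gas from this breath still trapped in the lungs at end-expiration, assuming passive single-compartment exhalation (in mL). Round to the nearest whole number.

76

R = (PIP − Pplat)/V̇ = (29 − 23) / 1.0333 = 6.0/1.0333 = 5.807 cmH2O·s/L.
C = Vt/(Pplat − PEEP) = 325.0 / (23 − 12) = 325.0/11.0 = 29.545 mL/cmH2O.
τ = R × C = 5.807 × 0.02955 L/cmH2O = 0.1716 s.
Fraction remaining = e^(−Te/τ) = e^(−0.25/0.1716) = 0.233.
Trapped volume = 325.0 × 0.233 = 75.725 mL.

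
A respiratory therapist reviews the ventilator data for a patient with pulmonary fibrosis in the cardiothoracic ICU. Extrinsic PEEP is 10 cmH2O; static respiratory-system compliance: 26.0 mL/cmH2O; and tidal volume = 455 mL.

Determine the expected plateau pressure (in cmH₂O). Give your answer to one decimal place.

27.5

Pplat = PEEP + Vt / Cstat = 10 + 455 / 26.0 = 10 + 17.5 = 27.5 cmH2O.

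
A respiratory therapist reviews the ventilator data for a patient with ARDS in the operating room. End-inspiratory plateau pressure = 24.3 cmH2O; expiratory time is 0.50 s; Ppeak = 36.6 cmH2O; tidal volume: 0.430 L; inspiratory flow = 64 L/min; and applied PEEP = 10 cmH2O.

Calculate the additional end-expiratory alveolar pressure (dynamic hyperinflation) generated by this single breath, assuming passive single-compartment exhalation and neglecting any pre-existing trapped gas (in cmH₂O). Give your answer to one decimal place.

3.4

Flow: 64 L/min ÷ 60 = 1.0667 L/s.
R = (PIP − Pplat)/V̇ = (36.6 − 24.3) / 1.0667 = 12.3/1.0667 = 11.531 cmH2O·s/L.
C = Vt/(Pplat − PEEP) = 430.0 / (24.3 − 10) = 430.0/14.3 = 30.07 mL/cmH2O.
τ = R × C = 11.531 × 0.03007 L/cmH2O = 0.3467 s.
Fraction remaining = e^(−Te/τ) = e^(−0.50/0.3467) = 0.2364; trapped volume = 430.0 × 0.2364 = 101.65 mL.
Additional alveolar pressure from trapping ≈ V_trapped / C = 101.65 / 30.07 = 3.38 cmH2O.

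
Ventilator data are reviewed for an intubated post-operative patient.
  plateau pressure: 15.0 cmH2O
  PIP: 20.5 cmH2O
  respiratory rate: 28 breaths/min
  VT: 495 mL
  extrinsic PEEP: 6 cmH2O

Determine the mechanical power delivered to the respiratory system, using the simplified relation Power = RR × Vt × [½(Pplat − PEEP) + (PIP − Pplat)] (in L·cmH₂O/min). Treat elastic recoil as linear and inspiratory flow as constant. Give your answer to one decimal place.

138.6

Per-breath work = Vt × [½(Pplat−PEEP) + (PIP−Pplat)] = 0.495 × [0.5×9.0 + 5.5] = 0.495 × 10.0 = 4.95 L·cmH2O.
Power = 28 × 4.95 = 138.6 L·cmH2O/min.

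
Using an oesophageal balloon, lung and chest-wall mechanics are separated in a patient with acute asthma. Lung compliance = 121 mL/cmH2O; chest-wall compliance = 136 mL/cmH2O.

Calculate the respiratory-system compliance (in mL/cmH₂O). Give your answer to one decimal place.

Lung and chest wall are elastances in series: 1/Crs = 1/CL + 1/Ccw.
1/Crs = 1/121 + 1/136 = 0.01562.
Crs = 64.02 mL/cmH2O.

64.0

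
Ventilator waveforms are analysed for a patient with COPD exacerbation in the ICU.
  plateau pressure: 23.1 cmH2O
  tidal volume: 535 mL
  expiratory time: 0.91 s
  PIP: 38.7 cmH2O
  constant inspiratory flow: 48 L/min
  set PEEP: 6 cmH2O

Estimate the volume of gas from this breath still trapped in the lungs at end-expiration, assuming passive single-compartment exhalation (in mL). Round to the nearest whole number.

Flow: 48 L/min ÷ 60 = 0.8 L/s.
R = (PIP − Pplat)/V̇ = (38.7 − 23.1) / 0.8 = 15.6/0.8 = 19.5 cmH2O·s/L.
C = Vt/(Pplat − PEEP) = 535.0 / (23.1 − 6) = 535.0/17.1 = 31.287 mL/cmH2O.
τ = R × C = 19.5 × 0.03129 L/cmH2O = 0.6102 s.
Fraction remaining = e^(−Te/τ) = e^(−0.91/0.6102) = 0.2251.
Trapped volume = 535.0 × 0.2251 = 120.43 mL.

120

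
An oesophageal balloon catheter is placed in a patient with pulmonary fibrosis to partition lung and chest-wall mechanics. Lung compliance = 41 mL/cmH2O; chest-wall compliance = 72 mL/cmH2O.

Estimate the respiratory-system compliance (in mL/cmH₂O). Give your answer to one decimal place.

26.1

Lung and chest wall are elastances in series: 1/Crs = 1/CL + 1/Ccw.
1/Crs = 1/41 + 1/72 = 0.03828.
Crs = 26.123 mL/cmH2O.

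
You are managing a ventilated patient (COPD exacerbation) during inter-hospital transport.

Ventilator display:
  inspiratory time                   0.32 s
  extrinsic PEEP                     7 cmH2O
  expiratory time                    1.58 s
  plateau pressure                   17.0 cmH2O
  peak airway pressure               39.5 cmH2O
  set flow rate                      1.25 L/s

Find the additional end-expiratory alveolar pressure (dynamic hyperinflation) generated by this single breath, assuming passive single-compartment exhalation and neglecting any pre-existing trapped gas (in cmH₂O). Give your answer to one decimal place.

1.1

Vt = flow × Ti = 1.25 L/s × 0.32 s × 1000 mL/L = 400.0 mL.
R = (PIP − Pplat)/V̇ = (39.5 − 17.0) / 1.25 = 22.5/1.25 = 18.0 cmH2O·s/L.
C = Vt/(Pplat − PEEP) = 400.0 / (17.0 − 7) = 400.0/10.0 = 40.0 mL/cmH2O.
τ = R × C = 18.0 × 0.04 L/cmH2O = 0.72 s.
Fraction remaining = e^(−Te/τ) = e^(−1.58/0.72) = 0.1114; trapped volume = 400.0 × 0.1114 = 44.56 mL.
Additional alveolar pressure from trapping ≈ V_trapped / C = 44.56 / 40.0 = 1.114 cmH2O.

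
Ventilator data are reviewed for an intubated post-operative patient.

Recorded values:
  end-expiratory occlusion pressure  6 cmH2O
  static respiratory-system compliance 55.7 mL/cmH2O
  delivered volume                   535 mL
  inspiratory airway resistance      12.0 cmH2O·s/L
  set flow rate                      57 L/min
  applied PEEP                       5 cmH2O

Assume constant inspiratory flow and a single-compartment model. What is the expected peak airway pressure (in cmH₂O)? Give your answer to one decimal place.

Flow: 57 L/min ÷ 60 = 0.95 L/s.
Total PEEP = 6 cmH2O (set 5 + intrinsic 1); this is the baseline alveolar pressure.
Equation of motion (constant flow): PIP = Vt/C + R·V̇ + PEEP.
PIP = 535/55.7 + 12.0×0.95 + 6 = 9.605 + 11.4 + 6 = 27.005 cmH2O.

27.0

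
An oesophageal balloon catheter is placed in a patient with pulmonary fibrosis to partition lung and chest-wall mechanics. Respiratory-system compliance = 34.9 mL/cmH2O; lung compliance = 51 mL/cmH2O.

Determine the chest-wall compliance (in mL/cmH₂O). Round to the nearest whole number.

1/Ccw = 1/Crs − 1/CL.
1/Ccw = 1/34.9 − 1/51 = 0.009045.
Ccw = 110.56 mL/cmH2O.

111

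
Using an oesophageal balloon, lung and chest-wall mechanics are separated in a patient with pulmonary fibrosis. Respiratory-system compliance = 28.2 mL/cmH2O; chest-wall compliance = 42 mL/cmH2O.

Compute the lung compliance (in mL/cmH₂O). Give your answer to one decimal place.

85.8

1/CL = 1/Crs − 1/Ccw.
1/CL = 1/28.2 − 1/42 = 0.01165.
CL = 85.837 mL/cmH2O.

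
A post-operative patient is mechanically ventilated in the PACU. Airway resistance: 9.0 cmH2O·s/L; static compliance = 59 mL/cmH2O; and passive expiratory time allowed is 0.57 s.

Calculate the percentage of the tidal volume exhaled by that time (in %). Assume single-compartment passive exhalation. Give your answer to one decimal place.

τ = R × C = 9.0 × 59 mL/cmH2O = 9.0 × 0.059 L/cmH2O = 0.531 s.
Passive exhalation: V(t)/V₀ = e^(−t/τ) = e^(−0.57/0.531) = 0.3418.
Fraction exhaled = 1 − 0.3418 = 0.6582 → 65.82%.

65.8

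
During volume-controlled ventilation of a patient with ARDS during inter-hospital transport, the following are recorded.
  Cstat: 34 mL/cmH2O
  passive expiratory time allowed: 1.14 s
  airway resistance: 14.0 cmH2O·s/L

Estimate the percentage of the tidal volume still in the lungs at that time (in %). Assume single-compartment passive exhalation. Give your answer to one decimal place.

τ = R × C = 14.0 × 34 mL/cmH2O = 14.0 × 0.034 L/cmH2O = 0.476 s.
Passive exhalation: V(t)/V₀ = e^(−t/τ) = e^(−1.14/0.476) = 0.09118.
Fraction remaining = 0.09118 → 9.118%.

9.1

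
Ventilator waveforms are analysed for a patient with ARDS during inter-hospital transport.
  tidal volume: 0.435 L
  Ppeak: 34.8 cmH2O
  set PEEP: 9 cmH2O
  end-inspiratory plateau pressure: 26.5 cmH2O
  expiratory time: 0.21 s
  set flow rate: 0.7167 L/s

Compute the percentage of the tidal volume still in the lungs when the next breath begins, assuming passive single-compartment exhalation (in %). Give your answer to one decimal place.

R = (PIP − Pplat)/V̇ = (34.8 − 26.5) / 0.7167 = 8.3/0.7167 = 11.581 cmH2O·s/L.
C = Vt/(Pplat − PEEP) = 435.0 / (26.5 − 9) = 435.0/17.5 = 24.857 mL/cmH2O.
τ = R × C = 11.581 × 0.02486 L/cmH2O = 0.2879 s.
Fraction remaining at end-expiration = e^(−Te/τ) = e^(−0.21/0.2879) = 0.4822 → 48.22%.

48.2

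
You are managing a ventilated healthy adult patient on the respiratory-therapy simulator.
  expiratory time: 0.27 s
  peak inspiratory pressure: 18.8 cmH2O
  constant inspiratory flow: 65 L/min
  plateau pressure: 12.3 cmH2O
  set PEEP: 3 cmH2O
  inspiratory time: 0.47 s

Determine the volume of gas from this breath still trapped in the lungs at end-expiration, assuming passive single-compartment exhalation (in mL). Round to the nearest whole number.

Flow: 65 L/min ÷ 60 = 1.0833 L/s.
Vt = flow × Ti = 1.0833 L/s × 0.47 s × 1000 mL/L = 509.15 mL.
R = (PIP − Pplat)/V̇ = (18.8 − 12.3) / 1.0833 = 6.5/1.0833 = 6.0 cmH2O·s/L.
C = Vt/(Pplat − PEEP) = 509.15 / (12.3 − 3) = 509.15/9.3 = 54.747 mL/cmH2O.
τ = R × C = 6.0 × 0.05475 L/cmH2O = 0.3285 s.
Fraction remaining = e^(−Te/τ) = e^(−0.27/0.3285) = 0.4396.
Trapped volume = 509.15 × 0.4396 = 223.82 mL.

224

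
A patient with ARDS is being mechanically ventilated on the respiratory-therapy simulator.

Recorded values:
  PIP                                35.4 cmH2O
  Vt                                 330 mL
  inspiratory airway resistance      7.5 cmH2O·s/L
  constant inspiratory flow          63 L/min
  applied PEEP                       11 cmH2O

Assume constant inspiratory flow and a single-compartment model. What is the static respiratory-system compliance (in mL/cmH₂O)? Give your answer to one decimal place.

20.0

Flow: 63 L/min ÷ 60 = 1.05 L/s.
Equation of motion (constant flow): PIP = Vt/C + R·V̇ + PEEP.
Vt/C = PIP − R·V̇ − PEEP = 35.4 − 7.5×1.05 − 11 = 35.4 − 7.875 − 11 = 16.525 cmH2O.
C = Vt / 16.525 = 330 / 16.525 = 19.97 mL/cmH2O.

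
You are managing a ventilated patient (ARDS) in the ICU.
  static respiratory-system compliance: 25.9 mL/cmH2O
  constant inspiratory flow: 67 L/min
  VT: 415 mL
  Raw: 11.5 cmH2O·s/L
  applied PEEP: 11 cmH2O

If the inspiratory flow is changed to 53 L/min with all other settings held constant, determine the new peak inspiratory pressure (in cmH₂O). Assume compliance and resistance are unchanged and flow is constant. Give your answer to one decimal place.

Flow: 67 L/min ÷ 60 = 1.1167 L/s.
New flow: 53 L/min ÷ 60 = 0.8833 L/s.
PIP = Vt/C + R·V̇ + PEEP (constant-flow equation of motion).
Only the resistive term changes: ΔPIP = R × ΔV̇ = 11.5 × (0.8833 − 1.1167) = 11.5 × -0.2334 = -2.684 cmH2O.
Original PIP = 415/25.9 + 11.5×1.1167 + 11 = 39.865 cmH2O; new PIP = 39.865 + (-2.684) = 37.181 cmH2O.

37.2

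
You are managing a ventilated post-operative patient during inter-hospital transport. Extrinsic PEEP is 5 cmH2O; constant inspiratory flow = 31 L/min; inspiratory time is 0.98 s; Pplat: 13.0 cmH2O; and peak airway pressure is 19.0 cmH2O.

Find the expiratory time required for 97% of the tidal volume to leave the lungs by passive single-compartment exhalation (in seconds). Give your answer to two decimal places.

2.58

Flow: 31 L/min ÷ 60 = 0.5167 L/s.
Vt = flow × Ti = 0.5167 L/s × 0.98 s × 1000 mL/L = 506.37 mL.
R = (PIP − Pplat)/V̇ = (19.0 − 13.0) / 0.5167 = 6.0/0.5167 = 11.612 cmH2O·s/L.
C = Vt/(Pplat − PEEP) = 506.37 / (13.0 − 5) = 506.37/8.0 = 63.296 mL/cmH2O.
τ = R × C = 11.612 × 0.0633 L/cmH2O = 0.735 s.
t = −τ·ln(1 − 0.97) = −0.735·ln(0.03) = 2.577 s.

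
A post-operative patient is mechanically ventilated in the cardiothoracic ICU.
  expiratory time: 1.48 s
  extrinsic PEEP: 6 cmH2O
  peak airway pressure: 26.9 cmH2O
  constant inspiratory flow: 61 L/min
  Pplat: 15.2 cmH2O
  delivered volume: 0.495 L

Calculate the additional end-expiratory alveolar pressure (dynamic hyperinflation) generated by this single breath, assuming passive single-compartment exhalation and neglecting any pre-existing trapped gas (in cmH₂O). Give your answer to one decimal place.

0.8

Flow: 61 L/min ÷ 60 = 1.0167 L/s.
R = (PIP − Pplat)/V̇ = (26.9 − 15.2) / 1.0167 = 11.7/1.0167 = 11.508 cmH2O·s/L.
C = Vt/(Pplat − PEEP) = 495.0 / (15.2 − 6) = 495.0/9.2 = 53.804 mL/cmH2O.
τ = R × C = 11.508 × 0.0538 L/cmH2O = 0.6191 s.
Fraction remaining = e^(−Te/τ) = e^(−1.48/0.6191) = 0.09158; trapped volume = 495.0 × 0.09158 = 45.332 mL.
Additional alveolar pressure from trapping ≈ V_trapped / C = 45.332 / 53.804 = 0.8425 cmH2O.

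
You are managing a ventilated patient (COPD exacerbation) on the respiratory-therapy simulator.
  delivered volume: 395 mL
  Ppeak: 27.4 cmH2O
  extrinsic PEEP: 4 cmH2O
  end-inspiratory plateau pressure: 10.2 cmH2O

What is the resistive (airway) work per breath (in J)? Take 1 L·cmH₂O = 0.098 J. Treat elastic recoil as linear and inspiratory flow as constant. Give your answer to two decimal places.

0.67

With constant inspiratory flow the resistive pressure is constant at PIP − Pplat = 27.4 − 10.2 = 17.2 cmH2O, so resistive work = 17.2 × 0.395 = 6.794 L·cmH2O.
× 0.098 J/(L·cmH2O) → 0.6658 J.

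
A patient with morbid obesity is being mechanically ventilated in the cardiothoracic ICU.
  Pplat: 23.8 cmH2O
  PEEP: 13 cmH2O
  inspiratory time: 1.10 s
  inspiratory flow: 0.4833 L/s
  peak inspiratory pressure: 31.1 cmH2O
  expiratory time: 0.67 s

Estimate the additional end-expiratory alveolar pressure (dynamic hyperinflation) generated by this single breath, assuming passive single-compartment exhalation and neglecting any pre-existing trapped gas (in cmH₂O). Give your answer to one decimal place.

4.4

Vt = flow × Ti = 0.4833 L/s × 1.10 s × 1000 mL/L = 531.63 mL.
R = (PIP − Pplat)/V̇ = (31.1 − 23.8) / 0.4833 = 7.3/0.4833 = 15.104 cmH2O·s/L.
C = Vt/(Pplat − PEEP) = 531.63 / (23.8 − 13) = 531.63/10.8 = 49.225 mL/cmH2O.
τ = R × C = 15.104 × 0.04923 L/cmH2O = 0.7436 s.
Fraction remaining = e^(−Te/τ) = e^(−0.67/0.7436) = 0.4062; trapped volume = 531.63 × 0.4062 = 215.95 mL.
Additional alveolar pressure from trapping ≈ V_trapped / C = 215.95 / 49.225 = 4.387 cmH2O.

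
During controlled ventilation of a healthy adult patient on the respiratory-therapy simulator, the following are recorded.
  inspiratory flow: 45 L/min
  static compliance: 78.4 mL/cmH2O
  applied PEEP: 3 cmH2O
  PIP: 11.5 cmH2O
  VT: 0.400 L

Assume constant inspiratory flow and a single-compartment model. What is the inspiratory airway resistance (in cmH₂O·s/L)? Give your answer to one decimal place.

Flow: 45 L/min ÷ 60 = 0.75 L/s.
Equation of motion (constant flow): PIP = Vt/C + R·V̇ + PEEP.
R·V̇ = PIP − Vt/C − PEEP = 11.5 − 400/78.4 − 3 = 11.5 − 5.102 − 3 = 3.398 cmH2O.
R = 3.398 / 0.75 = 4.531 cmH2O·s/L.

4.5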